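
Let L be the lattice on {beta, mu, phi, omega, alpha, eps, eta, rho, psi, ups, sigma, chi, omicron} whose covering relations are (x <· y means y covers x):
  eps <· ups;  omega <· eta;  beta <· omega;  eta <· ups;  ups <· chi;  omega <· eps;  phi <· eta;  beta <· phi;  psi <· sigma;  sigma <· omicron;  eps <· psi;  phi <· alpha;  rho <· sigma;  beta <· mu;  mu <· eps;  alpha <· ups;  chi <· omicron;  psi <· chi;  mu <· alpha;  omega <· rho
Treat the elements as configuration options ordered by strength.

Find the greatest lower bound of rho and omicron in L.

rho

Common lower bounds of {rho, omicron}: beta, omega, rho.
The greatest among these is rho.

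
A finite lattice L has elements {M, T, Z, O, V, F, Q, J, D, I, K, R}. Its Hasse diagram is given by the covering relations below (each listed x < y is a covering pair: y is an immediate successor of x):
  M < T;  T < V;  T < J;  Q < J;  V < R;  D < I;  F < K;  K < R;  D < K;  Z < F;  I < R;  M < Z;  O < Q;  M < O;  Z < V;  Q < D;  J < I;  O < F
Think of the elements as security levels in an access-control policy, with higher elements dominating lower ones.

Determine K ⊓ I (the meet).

D

Common lower bounds of {K, I}: D, M, O, Q.
The greatest among these is D.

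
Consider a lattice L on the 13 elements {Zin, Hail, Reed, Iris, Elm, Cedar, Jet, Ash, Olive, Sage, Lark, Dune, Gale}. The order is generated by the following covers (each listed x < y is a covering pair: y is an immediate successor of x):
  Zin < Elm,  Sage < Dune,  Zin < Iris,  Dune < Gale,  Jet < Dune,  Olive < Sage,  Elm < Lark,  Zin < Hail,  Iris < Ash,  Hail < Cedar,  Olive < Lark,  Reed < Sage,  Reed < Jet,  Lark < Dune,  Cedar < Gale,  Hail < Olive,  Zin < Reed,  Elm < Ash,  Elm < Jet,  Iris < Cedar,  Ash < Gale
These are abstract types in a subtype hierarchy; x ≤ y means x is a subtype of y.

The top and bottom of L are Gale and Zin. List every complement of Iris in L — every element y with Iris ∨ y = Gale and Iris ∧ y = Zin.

Need y with Iris ∨ y = Gale and Iris ∧ y = Zin.
Checking each element gives: Dune, Jet, Lark, Olive, Reed, Sage.

Dune, Jet, Lark, Olive, Reed, Sage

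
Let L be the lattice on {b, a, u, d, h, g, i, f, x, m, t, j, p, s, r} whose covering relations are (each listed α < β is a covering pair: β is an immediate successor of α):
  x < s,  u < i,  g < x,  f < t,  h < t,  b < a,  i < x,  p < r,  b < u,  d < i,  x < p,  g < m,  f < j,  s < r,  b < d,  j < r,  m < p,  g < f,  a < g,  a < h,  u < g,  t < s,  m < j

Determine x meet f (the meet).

g

Common lower bounds of {x, f}: a, b, g, u.
The greatest among these is g.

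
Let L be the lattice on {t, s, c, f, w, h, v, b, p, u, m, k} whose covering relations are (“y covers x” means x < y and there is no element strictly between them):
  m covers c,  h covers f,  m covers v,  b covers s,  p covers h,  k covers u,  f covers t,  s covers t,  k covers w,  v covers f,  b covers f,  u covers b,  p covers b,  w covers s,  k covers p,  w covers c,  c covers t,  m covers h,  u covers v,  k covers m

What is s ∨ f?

Common upper bounds of {s, f}: b, k, p, u.
The least among these is b.

b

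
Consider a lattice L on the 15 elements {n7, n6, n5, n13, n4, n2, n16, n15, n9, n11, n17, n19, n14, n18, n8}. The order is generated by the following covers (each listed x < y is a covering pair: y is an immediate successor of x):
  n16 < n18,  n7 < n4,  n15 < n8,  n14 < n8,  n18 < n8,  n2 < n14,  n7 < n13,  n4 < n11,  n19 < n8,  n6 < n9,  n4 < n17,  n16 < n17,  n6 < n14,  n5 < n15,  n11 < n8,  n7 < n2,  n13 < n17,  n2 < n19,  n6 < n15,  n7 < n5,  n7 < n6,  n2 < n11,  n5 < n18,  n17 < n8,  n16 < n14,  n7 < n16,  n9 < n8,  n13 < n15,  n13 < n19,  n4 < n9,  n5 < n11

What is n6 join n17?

Common upper bounds of {n6, n17}: n8.
The least among these is n8.

n8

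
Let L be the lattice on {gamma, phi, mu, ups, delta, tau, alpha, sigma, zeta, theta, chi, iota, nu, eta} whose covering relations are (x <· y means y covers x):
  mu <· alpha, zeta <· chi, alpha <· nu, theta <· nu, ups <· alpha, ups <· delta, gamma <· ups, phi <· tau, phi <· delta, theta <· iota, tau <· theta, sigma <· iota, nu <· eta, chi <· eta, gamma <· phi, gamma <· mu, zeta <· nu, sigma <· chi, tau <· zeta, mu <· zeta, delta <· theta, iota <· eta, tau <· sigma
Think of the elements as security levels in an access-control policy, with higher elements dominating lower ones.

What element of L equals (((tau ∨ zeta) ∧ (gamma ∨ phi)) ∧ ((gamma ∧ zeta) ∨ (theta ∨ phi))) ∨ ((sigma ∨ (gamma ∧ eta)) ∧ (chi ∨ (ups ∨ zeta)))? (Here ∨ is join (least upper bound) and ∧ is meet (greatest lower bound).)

sigma

tau ∨ zeta = zeta
gamma ∨ phi = phi
zeta ∧ phi = phi
gamma ∧ zeta = gamma
theta ∨ phi = theta
gamma ∨ theta = theta
phi ∧ theta = phi
gamma ∧ eta = gamma
sigma ∨ gamma = sigma
ups ∨ zeta = nu
chi ∨ nu = eta
sigma ∧ eta = sigma
phi ∨ sigma = sigma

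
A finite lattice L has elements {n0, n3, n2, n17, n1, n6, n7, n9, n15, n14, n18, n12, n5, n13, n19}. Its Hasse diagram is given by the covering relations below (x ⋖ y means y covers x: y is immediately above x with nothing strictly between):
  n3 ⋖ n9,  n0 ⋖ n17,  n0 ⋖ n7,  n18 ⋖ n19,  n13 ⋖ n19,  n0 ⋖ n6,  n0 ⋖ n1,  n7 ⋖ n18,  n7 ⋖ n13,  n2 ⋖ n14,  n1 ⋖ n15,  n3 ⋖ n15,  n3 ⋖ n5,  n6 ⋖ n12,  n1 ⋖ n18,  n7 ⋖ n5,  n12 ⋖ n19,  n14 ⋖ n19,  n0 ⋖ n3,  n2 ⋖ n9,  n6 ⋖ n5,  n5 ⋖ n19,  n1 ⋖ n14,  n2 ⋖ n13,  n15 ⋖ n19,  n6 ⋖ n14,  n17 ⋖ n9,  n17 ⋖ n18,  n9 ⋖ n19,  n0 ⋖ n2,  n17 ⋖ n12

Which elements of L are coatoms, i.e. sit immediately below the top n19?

n12, n13, n14, n15, n18, n5, n9

The coatoms are exactly the elements covered by n19: n12, n13, n14, n15, n18, n5, n9.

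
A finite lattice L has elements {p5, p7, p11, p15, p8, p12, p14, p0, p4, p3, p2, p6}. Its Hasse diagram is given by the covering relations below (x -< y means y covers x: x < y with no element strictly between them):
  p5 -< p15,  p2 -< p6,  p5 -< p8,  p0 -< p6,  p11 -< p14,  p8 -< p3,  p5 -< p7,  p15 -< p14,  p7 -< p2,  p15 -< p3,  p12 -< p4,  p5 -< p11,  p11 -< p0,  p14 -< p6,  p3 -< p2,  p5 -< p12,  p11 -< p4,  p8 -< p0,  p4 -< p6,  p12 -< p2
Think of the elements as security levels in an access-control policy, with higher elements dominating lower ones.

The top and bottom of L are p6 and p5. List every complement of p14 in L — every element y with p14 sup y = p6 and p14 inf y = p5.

Need y with p14 ∨ y = p6 and p14 ∧ y = p5.
Checking each element gives: p12, p7, p8.

p12, p7, p8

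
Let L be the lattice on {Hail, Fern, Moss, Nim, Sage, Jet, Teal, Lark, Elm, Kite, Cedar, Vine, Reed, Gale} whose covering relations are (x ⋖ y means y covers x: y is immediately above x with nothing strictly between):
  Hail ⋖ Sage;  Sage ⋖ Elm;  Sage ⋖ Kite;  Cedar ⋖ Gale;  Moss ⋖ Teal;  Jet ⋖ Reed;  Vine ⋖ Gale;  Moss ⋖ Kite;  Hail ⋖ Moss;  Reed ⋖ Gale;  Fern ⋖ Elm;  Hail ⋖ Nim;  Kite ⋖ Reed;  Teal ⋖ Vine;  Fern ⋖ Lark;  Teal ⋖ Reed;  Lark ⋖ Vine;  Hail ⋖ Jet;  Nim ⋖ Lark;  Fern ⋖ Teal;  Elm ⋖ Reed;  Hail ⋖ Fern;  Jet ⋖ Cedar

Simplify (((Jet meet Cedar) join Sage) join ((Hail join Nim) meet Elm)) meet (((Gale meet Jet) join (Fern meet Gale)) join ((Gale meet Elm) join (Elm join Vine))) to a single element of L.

Reed

Jet ∧ Cedar = Jet
Jet ∨ Sage = Reed
Hail ∨ Nim = Nim
Nim ∧ Elm = Hail
Reed ∨ Hail = Reed
Gale ∧ Jet = Jet
Fern ∧ Gale = Fern
Jet ∨ Fern = Reed
Gale ∧ Elm = Elm
Elm ∨ Vine = Gale
Elm ∨ Gale = Gale
Reed ∨ Gale = Gale
Reed ∧ Gale = Reed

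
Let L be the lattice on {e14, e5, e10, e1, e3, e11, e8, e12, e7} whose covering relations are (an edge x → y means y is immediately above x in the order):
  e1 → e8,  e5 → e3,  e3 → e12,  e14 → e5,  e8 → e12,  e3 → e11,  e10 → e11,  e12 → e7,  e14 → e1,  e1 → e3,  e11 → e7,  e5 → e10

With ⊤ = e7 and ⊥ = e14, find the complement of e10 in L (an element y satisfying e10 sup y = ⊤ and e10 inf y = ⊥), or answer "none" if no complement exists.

Need y with e10 ∨ y = e7 and e10 ∧ y = e14.
Checking each element gives: e8.

e8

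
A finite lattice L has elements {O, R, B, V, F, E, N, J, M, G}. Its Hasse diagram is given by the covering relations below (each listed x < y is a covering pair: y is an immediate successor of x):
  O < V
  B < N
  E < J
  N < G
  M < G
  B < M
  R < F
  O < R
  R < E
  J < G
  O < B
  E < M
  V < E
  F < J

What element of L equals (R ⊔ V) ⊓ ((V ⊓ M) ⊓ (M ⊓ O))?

R ∨ V = E
V ∧ M = V
M ∧ O = O
V ∧ O = O
E ∧ O = O

O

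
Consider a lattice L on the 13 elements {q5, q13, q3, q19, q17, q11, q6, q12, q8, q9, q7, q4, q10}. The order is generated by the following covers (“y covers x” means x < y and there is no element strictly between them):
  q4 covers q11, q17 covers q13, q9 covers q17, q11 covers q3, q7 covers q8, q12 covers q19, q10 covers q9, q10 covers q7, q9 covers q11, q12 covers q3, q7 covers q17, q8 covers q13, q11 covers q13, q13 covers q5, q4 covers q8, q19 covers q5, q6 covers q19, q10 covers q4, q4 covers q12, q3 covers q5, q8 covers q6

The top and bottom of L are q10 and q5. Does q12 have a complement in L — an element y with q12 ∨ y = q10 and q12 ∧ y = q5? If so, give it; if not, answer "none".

Need y with q12 ∨ y = q10 and q12 ∧ y = q5.
Checking each element gives: q17.

q17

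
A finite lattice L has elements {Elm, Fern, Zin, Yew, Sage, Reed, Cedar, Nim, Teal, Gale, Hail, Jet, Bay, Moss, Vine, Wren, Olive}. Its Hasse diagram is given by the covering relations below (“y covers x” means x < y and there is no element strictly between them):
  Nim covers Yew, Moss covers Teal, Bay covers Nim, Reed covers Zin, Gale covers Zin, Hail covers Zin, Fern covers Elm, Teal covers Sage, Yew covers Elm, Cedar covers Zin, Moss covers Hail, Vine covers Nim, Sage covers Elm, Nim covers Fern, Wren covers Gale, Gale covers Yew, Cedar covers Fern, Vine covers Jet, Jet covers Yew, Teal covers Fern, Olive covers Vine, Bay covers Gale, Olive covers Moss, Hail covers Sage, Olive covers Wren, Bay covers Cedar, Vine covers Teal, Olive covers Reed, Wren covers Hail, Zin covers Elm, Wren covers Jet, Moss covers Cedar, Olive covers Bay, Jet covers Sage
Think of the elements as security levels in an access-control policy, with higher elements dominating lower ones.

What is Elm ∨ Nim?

Nim

Common upper bounds of {Elm, Nim}: Bay, Nim, Olive, Vine.
The least among these is Nim.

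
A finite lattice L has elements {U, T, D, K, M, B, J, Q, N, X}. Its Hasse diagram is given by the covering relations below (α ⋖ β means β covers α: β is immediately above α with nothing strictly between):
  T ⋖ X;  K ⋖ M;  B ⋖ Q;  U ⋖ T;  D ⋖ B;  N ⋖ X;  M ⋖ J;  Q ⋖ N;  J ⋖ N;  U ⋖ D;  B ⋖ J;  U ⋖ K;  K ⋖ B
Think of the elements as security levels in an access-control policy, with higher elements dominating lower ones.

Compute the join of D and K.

B

Common upper bounds of {D, K}: B, J, N, Q, X.
The least among these is B.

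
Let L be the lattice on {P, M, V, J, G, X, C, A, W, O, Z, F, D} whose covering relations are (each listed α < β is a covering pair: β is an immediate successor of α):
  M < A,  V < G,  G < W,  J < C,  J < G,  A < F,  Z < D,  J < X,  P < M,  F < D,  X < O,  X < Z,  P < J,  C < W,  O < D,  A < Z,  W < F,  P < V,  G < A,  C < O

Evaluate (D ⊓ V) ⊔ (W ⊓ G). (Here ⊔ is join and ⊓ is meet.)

G

D ∧ V = V
W ∧ G = G
V ∨ G = G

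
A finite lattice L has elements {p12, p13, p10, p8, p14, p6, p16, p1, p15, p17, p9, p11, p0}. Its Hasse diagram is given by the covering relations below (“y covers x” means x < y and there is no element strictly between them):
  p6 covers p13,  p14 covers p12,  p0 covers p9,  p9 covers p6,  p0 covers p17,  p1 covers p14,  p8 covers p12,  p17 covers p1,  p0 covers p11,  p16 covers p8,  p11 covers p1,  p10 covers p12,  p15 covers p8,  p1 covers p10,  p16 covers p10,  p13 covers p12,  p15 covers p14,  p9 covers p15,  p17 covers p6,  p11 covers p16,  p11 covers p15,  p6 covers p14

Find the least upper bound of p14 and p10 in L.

Common upper bounds of {p14, p10}: p0, p1, p11, p17.
The least among these is p1.

p1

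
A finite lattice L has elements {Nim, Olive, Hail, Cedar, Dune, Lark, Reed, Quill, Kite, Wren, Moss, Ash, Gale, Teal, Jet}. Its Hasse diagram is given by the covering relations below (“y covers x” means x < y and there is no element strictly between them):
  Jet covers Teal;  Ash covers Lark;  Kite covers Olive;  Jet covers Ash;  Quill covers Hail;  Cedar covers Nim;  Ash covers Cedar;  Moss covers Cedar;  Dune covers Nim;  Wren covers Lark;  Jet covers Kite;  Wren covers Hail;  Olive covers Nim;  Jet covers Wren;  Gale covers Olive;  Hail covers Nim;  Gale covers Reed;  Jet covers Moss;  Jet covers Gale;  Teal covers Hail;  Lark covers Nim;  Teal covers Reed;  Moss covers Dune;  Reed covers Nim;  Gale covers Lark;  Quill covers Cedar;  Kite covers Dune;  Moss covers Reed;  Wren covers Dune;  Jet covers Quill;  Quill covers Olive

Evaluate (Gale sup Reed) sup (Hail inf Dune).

Gale

Gale ∨ Reed = Gale
Hail ∧ Dune = Nim
Gale ∨ Nim = Gale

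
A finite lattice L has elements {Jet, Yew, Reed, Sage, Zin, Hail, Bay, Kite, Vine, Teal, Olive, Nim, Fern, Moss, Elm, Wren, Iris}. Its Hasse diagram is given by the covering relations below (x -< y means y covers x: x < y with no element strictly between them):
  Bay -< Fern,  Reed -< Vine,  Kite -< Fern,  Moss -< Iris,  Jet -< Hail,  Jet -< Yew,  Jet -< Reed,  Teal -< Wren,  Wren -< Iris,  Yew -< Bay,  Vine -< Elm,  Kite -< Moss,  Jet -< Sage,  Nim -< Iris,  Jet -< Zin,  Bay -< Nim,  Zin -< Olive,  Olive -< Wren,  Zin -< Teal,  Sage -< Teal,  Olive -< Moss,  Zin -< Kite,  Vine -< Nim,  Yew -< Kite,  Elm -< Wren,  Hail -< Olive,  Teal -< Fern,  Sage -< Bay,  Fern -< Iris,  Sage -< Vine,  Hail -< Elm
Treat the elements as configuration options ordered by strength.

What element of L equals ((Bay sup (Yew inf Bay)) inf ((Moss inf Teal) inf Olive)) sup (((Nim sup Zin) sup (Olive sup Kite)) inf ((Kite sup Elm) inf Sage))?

Sage

Yew ∧ Bay = Yew
Bay ∨ Yew = Bay
Moss ∧ Teal = Zin
Zin ∧ Olive = Zin
Bay ∧ Zin = Jet
Nim ∨ Zin = Iris
Olive ∨ Kite = Moss
Iris ∨ Moss = Iris
Kite ∨ Elm = Iris
Iris ∧ Sage = Sage
Iris ∧ Sage = Sage
Jet ∨ Sage = Sage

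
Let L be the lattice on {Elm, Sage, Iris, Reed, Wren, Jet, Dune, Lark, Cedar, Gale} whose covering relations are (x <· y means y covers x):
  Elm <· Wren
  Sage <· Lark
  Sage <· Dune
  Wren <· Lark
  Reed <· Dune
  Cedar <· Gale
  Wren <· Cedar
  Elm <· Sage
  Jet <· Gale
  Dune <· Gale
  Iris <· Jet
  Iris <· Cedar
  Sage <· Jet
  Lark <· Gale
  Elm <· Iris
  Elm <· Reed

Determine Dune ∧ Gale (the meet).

Common lower bounds of {Dune, Gale}: Dune, Elm, Reed, Sage.
The greatest among these is Dune.

Dune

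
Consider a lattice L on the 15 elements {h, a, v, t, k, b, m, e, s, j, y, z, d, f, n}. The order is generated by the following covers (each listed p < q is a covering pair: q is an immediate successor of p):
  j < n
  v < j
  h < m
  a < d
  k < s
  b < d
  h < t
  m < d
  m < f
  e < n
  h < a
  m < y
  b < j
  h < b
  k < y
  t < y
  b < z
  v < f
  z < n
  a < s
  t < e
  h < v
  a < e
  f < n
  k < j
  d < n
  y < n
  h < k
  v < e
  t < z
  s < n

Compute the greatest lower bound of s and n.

Common lower bounds of {s, n}: a, h, k, s.
The greatest among these is s.

s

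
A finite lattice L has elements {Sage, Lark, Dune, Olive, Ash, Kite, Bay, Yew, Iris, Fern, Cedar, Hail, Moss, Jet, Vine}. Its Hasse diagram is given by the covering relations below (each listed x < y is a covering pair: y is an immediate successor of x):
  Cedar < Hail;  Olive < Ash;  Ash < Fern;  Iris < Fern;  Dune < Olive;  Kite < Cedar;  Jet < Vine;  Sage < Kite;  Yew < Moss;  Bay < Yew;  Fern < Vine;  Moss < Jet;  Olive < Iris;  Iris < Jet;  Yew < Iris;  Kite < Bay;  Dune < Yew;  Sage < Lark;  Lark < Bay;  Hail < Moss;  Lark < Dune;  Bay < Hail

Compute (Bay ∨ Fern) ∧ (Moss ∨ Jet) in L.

Bay ∨ Fern = Fern
Moss ∨ Jet = Jet
Fern ∧ Jet = Iris

Iris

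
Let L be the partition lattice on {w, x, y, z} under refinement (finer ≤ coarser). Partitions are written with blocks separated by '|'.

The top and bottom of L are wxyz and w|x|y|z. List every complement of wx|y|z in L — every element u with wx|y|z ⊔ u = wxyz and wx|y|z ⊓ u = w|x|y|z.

wyz|x, wy|xz, wz|xy, w|xyz

Need u with wx|y|z ∨ u = wxyz and wx|y|z ∧ u = w|x|y|z.
Checking each element gives: wyz|x, wy|xz, wz|xy, w|xyz.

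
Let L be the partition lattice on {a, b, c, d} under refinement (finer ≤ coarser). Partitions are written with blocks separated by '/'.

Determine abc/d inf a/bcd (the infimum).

a/bc/d

Common lower bounds of {abc/d, a/bcd}: a/b/c/d, a/bc/d.
The greatest among these is a/bc/d.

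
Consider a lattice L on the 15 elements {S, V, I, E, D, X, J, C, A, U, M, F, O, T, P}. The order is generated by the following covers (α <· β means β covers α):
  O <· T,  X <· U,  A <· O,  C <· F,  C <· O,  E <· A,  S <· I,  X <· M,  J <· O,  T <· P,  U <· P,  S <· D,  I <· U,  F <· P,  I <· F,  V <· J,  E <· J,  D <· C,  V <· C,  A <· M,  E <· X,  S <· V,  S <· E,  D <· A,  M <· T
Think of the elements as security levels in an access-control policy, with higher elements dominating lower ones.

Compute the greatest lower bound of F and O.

C

Common lower bounds of {F, O}: C, D, S, V.
The greatest among these is C.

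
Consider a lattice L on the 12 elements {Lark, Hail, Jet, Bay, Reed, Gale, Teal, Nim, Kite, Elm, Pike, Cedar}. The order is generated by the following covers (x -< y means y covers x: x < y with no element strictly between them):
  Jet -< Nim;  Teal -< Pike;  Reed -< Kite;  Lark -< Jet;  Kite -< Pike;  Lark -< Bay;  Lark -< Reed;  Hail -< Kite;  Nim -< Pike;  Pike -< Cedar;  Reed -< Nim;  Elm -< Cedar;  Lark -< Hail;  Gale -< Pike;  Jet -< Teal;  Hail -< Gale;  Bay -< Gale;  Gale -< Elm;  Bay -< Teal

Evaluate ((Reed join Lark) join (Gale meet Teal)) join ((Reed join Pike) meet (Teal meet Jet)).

Reed ∨ Lark = Reed
Gale ∧ Teal = Bay
Reed ∨ Bay = Pike
Reed ∨ Pike = Pike
Teal ∧ Jet = Jet
Pike ∧ Jet = Jet
Pike ∨ Jet = Pike

Pike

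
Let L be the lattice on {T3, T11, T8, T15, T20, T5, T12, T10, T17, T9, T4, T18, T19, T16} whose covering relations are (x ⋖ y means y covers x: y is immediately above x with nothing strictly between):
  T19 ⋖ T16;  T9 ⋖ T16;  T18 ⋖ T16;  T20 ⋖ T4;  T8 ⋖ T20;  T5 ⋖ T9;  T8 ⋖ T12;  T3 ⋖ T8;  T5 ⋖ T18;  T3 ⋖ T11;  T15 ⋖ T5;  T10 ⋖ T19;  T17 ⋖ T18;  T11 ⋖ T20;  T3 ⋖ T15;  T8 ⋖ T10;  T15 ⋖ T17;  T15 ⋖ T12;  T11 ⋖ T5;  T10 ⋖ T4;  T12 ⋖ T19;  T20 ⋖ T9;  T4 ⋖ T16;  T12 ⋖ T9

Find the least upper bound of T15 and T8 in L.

T12

Common upper bounds of {T15, T8}: T12, T16, T19, T9.
The least among these is T12.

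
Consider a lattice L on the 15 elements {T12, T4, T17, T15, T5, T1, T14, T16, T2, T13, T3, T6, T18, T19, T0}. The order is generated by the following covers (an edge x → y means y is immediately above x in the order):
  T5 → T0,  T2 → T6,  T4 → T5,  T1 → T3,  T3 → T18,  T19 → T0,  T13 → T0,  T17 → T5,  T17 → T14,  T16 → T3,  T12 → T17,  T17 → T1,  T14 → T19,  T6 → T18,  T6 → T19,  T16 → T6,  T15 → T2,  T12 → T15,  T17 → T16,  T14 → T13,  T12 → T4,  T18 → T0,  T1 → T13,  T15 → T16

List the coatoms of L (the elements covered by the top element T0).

T13, T18, T19, T5

The coatoms are exactly the elements covered by T0: T13, T18, T19, T5.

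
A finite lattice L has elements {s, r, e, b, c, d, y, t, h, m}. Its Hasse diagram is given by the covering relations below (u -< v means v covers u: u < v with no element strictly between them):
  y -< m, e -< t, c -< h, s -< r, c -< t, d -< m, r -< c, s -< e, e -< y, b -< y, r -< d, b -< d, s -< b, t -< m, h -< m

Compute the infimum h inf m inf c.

c

Common lower bounds of {h, m, c}: c, r, s.
The greatest among these is c.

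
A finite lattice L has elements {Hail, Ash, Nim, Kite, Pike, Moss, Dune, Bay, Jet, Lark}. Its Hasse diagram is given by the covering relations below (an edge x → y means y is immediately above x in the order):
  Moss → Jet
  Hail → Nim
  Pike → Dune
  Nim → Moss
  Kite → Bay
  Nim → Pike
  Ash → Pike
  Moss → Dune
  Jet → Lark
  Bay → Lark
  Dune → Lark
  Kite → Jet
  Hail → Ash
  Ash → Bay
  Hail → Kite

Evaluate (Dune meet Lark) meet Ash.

Dune ∧ Lark = Dune
Dune ∧ Ash = Ash

Ash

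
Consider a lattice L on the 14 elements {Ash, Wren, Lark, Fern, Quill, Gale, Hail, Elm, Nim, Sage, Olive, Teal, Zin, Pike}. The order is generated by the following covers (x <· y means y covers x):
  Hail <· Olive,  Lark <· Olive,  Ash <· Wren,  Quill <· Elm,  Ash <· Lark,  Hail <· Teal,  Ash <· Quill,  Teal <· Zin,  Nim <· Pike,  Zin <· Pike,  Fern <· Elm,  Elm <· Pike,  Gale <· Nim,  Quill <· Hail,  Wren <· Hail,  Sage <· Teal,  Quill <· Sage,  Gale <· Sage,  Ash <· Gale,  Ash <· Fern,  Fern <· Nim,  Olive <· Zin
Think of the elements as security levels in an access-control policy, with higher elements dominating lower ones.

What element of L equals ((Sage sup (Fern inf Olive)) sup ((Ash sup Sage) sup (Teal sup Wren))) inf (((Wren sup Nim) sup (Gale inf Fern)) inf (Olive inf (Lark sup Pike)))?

Hail

Fern ∧ Olive = Ash
Sage ∨ Ash = Sage
Ash ∨ Sage = Sage
Teal ∨ Wren = Teal
Sage ∨ Teal = Teal
Sage ∨ Teal = Teal
Wren ∨ Nim = Pike
Gale ∧ Fern = Ash
Pike ∨ Ash = Pike
Lark ∨ Pike = Pike
Olive ∧ Pike = Olive
Pike ∧ Olive = Olive
Teal ∧ Olive = Hail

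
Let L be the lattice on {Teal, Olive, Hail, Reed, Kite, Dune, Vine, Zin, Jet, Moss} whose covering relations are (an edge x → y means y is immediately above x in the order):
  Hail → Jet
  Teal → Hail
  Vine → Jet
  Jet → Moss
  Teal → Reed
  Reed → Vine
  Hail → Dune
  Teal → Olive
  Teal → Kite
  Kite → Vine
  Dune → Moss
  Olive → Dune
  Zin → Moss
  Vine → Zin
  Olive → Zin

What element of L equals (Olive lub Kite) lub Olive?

Olive ∨ Kite = Zin
Zin ∨ Olive = Zin

Zin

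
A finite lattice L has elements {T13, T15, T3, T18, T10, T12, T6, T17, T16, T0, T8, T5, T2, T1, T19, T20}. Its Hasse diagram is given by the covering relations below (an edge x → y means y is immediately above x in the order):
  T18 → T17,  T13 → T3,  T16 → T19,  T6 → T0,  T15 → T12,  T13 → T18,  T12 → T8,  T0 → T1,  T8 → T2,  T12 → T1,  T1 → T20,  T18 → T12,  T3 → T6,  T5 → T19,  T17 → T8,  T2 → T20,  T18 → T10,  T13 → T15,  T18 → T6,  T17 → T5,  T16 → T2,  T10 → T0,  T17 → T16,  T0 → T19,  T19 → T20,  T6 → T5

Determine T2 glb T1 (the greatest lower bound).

Common lower bounds of {T2, T1}: T12, T13, T15, T18.
The greatest among these is T12.

T12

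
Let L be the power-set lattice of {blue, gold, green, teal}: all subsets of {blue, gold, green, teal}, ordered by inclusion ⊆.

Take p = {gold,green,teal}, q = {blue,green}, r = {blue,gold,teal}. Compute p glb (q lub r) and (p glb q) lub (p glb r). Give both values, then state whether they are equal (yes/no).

q lub r = {blue,gold,green,teal}, so p glb (q lub r) = {gold,green,teal} glb {blue,gold,green,teal} = {gold,green,teal}.
p glb q = {green} and p glb r = {gold,teal}, so (p glb q) lub (p glb r) = {green} lub {gold,teal} = {gold,green,teal}.
Equal: yes.

{gold,green,teal}; {gold,green,teal}; yes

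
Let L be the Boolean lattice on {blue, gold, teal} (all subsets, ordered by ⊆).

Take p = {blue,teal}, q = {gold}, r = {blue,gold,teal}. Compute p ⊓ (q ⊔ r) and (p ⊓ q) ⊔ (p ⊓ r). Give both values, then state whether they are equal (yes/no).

q ⊔ r = {blue,gold,teal}, so p ⊓ (q ⊔ r) = {blue,teal} ⊓ {blue,gold,teal} = {blue,teal}.
p ⊓ q = ∅ and p ⊓ r = {blue,teal}, so (p ⊓ q) ⊔ (p ⊓ r) = ∅ ⊔ {blue,teal} = {blue,teal}.
Equal: yes.

{blue,teal}; {blue,teal}; yes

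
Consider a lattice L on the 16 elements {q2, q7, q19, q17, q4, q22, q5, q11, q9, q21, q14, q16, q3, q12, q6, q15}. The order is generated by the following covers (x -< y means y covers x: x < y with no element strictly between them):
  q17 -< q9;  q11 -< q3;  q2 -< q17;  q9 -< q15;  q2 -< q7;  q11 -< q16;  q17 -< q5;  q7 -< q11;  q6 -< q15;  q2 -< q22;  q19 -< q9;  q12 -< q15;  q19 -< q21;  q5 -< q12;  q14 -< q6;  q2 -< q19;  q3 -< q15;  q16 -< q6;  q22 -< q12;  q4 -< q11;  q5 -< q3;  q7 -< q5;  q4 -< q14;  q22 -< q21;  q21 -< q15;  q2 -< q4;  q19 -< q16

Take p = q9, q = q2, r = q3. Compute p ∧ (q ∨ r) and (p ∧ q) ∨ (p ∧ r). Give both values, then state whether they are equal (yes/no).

q17; q17; yes

q ∨ r = q3, so p ∧ (q ∨ r) = q9 ∧ q3 = q17.
p ∧ q = q2 and p ∧ r = q17, so (p ∧ q) ∨ (p ∧ r) = q2 ∨ q17 = q17.
Equal: yes.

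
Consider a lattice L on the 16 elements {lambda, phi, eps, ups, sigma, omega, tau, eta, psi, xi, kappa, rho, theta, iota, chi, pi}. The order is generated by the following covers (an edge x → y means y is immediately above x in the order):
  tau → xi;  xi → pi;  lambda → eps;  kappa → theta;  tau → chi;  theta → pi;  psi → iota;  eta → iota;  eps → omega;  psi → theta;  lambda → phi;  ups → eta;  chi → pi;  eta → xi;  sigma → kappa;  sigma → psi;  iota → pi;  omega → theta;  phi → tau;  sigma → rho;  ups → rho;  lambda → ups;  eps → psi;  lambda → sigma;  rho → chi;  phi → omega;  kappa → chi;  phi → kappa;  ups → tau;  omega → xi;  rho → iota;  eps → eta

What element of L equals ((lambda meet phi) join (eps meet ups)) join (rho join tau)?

chi

lambda ∧ phi = lambda
eps ∧ ups = lambda
lambda ∨ lambda = lambda
rho ∨ tau = chi
lambda ∨ chi = chi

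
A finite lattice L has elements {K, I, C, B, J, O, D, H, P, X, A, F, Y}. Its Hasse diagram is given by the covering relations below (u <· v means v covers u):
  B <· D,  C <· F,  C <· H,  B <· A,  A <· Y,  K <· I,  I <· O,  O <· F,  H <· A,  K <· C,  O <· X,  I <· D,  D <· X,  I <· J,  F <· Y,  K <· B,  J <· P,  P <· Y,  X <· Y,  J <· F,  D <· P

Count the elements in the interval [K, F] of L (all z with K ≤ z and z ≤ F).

The interval [K, F] = {C, F, I, J, K, O}, which has 6 elements.

6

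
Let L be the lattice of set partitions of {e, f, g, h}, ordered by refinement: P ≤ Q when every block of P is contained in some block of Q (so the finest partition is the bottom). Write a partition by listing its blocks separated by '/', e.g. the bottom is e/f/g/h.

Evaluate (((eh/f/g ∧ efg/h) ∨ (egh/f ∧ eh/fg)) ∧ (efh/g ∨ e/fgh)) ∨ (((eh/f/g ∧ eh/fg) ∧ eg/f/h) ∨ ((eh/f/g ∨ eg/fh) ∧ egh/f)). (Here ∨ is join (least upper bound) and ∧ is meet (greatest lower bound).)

egh/f

eh/f/g ∧ efg/h = e/f/g/h
egh/f ∧ eh/fg = eh/f/g
e/f/g/h ∨ eh/f/g = eh/f/g
efh/g ∨ e/fgh = efgh
eh/f/g ∧ efgh = eh/f/g
eh/f/g ∧ eh/fg = eh/f/g
eh/f/g ∧ eg/f/h = e/f/g/h
eh/f/g ∨ eg/fh = efgh
efgh ∧ egh/f = egh/f
e/f/g/h ∨ egh/f = egh/f
eh/f/g ∨ egh/f = egh/f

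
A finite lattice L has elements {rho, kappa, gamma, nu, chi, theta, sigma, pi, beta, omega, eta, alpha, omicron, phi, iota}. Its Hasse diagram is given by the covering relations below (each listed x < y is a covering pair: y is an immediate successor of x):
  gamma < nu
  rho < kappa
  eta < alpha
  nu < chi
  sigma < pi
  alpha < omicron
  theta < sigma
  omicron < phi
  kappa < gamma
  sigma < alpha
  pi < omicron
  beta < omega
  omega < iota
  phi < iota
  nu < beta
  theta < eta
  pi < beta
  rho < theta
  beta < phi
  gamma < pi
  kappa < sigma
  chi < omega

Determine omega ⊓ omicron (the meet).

Common lower bounds of {omega, omicron}: gamma, kappa, pi, rho, sigma, theta.
The greatest among these is pi.

pi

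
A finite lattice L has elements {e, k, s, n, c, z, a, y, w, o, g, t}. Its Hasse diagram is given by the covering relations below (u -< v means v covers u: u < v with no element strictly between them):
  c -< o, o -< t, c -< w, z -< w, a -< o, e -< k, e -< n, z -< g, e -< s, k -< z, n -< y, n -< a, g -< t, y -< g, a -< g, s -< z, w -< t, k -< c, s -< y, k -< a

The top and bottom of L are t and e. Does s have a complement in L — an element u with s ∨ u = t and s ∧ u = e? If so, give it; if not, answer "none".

Need u with s ∨ u = t and s ∧ u = e.
Checking each element gives: o.

o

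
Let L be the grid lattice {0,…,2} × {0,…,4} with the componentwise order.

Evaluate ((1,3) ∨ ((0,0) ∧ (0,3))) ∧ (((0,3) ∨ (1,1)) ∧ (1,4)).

(1,3)

(0,0) ∧ (0,3) = (0,0)
(1,3) ∨ (0,0) = (1,3)
(0,3) ∨ (1,1) = (1,3)
(1,3) ∧ (1,4) = (1,3)
(1,3) ∧ (1,3) = (1,3)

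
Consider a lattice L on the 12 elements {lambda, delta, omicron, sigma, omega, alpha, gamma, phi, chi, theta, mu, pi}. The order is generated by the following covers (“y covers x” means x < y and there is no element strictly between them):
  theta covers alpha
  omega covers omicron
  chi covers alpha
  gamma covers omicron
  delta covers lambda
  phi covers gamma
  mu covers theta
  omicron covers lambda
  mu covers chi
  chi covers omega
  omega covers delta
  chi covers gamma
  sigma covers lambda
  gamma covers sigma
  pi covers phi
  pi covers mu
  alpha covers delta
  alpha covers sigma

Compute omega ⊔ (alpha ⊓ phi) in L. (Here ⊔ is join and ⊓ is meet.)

alpha ∧ phi = sigma
omega ∨ sigma = chi

chi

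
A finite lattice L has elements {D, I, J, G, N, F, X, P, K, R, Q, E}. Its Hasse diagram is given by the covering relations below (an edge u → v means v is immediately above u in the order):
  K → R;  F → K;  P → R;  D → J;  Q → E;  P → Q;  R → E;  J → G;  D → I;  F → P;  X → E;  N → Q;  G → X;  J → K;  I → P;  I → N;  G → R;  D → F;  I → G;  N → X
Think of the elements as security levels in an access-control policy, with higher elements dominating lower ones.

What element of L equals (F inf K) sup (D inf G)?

F

F ∧ K = F
D ∧ G = D
F ∨ D = F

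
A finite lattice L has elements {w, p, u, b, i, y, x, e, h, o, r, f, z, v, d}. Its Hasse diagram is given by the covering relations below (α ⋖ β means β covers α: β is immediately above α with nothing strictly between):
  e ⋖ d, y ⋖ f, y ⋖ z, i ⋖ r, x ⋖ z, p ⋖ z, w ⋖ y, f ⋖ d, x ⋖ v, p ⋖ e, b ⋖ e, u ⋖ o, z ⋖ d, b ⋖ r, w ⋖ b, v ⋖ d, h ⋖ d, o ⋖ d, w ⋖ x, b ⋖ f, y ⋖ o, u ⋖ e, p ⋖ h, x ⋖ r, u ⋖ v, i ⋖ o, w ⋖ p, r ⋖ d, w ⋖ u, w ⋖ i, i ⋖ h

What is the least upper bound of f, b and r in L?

Common upper bounds of {f, b, r}: d.
The least among these is d.

d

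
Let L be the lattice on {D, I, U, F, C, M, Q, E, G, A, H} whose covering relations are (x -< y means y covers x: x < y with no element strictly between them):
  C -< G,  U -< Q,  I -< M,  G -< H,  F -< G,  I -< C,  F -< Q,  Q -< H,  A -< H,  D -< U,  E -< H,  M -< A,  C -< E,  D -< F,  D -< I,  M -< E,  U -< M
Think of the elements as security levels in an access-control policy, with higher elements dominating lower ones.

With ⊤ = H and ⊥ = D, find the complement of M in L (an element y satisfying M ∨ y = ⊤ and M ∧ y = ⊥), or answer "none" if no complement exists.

F

Need y with M ∨ y = H and M ∧ y = D.
Checking each element gives: F.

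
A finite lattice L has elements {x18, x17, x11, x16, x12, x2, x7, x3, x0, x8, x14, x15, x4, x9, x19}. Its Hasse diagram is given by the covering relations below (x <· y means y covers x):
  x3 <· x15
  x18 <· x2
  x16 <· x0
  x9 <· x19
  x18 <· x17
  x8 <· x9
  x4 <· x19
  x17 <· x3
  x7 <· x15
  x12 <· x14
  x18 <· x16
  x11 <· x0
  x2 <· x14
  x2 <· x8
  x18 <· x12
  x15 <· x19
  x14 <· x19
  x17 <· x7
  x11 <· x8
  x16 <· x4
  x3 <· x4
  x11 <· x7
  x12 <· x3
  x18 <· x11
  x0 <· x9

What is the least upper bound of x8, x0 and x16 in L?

x9

Common upper bounds of {x8, x0, x16}: x19, x9.
The least among these is x9.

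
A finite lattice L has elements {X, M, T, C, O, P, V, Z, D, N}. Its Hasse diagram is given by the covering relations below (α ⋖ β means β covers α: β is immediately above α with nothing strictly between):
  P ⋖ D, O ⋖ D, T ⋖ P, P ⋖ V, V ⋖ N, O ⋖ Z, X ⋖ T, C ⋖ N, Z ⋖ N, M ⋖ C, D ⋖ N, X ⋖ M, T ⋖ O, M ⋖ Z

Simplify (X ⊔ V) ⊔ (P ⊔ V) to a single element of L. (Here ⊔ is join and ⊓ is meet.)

V

X ∨ V = V
P ∨ V = V
V ∨ V = V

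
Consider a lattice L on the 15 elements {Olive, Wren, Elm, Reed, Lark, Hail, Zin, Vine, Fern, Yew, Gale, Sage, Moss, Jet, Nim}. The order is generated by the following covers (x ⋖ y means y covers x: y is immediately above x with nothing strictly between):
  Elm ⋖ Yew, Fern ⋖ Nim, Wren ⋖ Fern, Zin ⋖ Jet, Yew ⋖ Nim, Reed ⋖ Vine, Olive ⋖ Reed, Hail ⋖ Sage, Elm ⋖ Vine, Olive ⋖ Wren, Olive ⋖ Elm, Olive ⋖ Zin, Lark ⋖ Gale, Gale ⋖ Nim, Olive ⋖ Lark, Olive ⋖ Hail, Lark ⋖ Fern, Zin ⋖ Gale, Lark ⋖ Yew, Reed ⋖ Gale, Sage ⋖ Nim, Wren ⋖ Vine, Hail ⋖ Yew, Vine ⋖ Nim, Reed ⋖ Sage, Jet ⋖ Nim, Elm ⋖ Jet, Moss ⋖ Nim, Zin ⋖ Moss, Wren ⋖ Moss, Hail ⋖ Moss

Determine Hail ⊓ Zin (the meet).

Olive

Common lower bounds of {Hail, Zin}: Olive.
The greatest among these is Olive.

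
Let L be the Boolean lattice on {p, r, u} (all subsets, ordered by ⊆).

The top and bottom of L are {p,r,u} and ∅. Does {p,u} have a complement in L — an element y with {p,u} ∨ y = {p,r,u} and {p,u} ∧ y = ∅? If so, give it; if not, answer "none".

{r}

Need y with {p,u} ∨ y = {p,r,u} and {p,u} ∧ y = ∅.
Checking each element gives: {r}.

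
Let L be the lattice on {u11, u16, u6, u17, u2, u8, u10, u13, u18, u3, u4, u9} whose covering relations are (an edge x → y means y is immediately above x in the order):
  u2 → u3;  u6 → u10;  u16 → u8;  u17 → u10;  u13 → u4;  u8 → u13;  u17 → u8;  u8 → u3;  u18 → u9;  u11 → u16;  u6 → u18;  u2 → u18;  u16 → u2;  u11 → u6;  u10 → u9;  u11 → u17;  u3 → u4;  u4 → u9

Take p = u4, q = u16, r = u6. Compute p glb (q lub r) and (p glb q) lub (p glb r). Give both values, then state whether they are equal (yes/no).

u2; u16; no

q lub r = u18, so p glb (q lub r) = u4 glb u18 = u2.
p glb q = u16 and p glb r = u11, so (p glb q) lub (p glb r) = u16 lub u11 = u16.
Equal: no.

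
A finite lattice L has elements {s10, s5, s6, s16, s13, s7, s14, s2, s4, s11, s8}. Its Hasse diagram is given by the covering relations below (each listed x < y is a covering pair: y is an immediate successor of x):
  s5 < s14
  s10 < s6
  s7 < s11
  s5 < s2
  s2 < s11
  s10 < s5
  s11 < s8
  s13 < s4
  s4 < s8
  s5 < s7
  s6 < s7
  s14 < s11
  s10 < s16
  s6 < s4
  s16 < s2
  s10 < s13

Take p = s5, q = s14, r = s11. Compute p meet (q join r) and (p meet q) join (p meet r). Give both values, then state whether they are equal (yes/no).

s5; s5; yes

q join r = s11, so p meet (q join r) = s5 meet s11 = s5.
p meet q = s5 and p meet r = s5, so (p meet q) join (p meet r) = s5 join s5 = s5.
Equal: yes.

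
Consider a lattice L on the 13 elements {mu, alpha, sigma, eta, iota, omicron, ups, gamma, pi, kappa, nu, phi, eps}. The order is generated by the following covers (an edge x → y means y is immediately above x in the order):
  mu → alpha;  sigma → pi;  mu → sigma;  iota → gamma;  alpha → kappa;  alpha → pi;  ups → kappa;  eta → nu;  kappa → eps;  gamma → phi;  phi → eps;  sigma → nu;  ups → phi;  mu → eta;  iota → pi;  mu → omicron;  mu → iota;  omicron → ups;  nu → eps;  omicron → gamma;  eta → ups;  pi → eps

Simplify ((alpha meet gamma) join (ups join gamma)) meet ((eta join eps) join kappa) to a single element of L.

phi

alpha ∧ gamma = mu
ups ∨ gamma = phi
mu ∨ phi = phi
eta ∨ eps = eps
eps ∨ kappa = eps
phi ∧ eps = phi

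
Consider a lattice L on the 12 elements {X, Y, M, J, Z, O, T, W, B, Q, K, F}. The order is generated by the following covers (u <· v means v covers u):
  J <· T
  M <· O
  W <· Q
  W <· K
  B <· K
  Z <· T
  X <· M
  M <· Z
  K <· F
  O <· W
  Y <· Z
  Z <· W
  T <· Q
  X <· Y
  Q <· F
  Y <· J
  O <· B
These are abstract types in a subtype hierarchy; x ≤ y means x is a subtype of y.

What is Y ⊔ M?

Z

Common upper bounds of {Y, M}: F, K, Q, T, W, Z.
The least among these is Z.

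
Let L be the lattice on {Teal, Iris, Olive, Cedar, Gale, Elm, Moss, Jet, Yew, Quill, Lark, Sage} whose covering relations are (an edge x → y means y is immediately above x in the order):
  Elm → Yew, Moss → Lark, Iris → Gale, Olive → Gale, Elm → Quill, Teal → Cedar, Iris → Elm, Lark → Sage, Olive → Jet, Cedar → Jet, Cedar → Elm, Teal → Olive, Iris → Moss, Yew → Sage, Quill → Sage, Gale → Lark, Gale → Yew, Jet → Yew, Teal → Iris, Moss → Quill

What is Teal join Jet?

Jet

Common upper bounds of {Teal, Jet}: Jet, Sage, Yew.
The least among these is Jet.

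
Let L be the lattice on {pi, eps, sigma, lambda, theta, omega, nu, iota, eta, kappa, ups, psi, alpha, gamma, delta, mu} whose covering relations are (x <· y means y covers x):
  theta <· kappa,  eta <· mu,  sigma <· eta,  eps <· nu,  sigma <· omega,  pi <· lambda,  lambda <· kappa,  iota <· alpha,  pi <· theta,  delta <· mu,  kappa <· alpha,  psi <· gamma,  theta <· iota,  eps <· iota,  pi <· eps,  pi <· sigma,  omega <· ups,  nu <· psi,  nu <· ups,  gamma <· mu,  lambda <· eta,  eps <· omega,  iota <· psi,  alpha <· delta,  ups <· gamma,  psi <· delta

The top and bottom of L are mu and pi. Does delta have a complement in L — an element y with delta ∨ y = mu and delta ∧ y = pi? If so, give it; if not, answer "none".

sigma

Need y with delta ∨ y = mu and delta ∧ y = pi.
Checking each element gives: sigma.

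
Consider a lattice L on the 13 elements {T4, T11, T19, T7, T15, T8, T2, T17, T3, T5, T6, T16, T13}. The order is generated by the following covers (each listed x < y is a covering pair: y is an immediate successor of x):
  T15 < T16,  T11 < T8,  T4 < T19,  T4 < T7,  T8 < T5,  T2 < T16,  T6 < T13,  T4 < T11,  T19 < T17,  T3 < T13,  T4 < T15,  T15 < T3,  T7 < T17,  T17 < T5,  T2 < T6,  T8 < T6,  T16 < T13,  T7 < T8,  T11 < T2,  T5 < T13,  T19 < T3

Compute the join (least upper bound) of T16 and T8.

T13

Common upper bounds of {T16, T8}: T13.
The least among these is T13.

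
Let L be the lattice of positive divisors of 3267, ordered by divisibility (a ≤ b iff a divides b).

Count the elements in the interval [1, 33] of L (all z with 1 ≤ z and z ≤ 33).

4

The interval [1, 33] = {1, 11, 3, 33}, which has 4 elements.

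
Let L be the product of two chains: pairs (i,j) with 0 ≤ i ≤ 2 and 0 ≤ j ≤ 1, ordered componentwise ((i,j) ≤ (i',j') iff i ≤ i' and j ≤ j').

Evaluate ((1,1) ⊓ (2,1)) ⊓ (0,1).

(1,1) ∧ (2,1) = (1,1)
(1,1) ∧ (0,1) = (0,1)

(0,1)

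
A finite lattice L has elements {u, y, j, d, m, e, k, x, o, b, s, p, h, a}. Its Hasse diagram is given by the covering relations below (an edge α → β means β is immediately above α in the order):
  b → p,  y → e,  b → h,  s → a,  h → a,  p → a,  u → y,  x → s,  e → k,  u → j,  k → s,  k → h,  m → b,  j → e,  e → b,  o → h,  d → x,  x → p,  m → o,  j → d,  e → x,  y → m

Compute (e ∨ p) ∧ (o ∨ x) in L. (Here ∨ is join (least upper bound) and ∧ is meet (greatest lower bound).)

p

e ∨ p = p
o ∨ x = a
p ∧ a = p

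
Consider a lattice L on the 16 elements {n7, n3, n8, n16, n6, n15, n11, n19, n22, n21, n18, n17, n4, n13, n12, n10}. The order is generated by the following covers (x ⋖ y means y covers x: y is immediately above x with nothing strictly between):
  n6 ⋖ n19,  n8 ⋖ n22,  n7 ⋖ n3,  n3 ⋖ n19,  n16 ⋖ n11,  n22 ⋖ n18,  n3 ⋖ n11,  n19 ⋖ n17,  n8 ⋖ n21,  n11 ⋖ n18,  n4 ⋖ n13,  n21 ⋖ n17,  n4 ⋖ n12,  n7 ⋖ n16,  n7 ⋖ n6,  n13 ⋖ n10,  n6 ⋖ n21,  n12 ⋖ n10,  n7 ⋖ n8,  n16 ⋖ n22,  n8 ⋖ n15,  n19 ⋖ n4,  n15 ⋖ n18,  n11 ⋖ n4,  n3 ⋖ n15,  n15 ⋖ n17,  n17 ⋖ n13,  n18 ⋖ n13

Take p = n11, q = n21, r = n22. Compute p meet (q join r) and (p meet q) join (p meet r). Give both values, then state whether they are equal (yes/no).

n11; n16; no

q join r = n13, so p meet (q join r) = n11 meet n13 = n11.
p meet q = n7 and p meet r = n16, so (p meet q) join (p meet r) = n7 join n16 = n16.
Equal: no.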